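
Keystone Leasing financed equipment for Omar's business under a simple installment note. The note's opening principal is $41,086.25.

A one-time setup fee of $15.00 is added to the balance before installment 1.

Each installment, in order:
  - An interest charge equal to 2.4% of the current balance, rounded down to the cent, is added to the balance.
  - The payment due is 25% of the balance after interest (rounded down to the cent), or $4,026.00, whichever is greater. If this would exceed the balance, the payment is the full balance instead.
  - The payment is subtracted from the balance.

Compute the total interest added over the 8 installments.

$3,606.46

Installment 1: opening $41,101.25; interest $986.43 → $42,087.68; payment $10,521.92; balance $31,565.76
Installment 2: opening $31,565.76; interest $757.57 → $32,323.33; payment $8,080.83; balance $24,242.50
Installment 3: opening $24,242.50; interest $581.82 → $24,824.32; payment $6,206.08; balance $18,618.24
Installment 4: opening $18,618.24; interest $446.83 → $19,065.07; payment $4,766.26; balance $14,298.81
Installment 5: opening $14,298.81; interest $343.17 → $14,641.98; payment $4,026.00; balance $10,615.98
Installment 6: opening $10,615.98; interest $254.78 → $10,870.76; payment $4,026.00; balance $6,844.76
Installment 7: opening $6,844.76; interest $164.27 → $7,009.03; payment $4,026.00; balance $2,983.03
Installment 8: opening $2,983.03; interest $71.59 → $3,054.62; payment $3,054.62; balance $0.00
Total interest: $986.43 + $757.57 + $581.82 + $446.83 + $343.17 + $254.78 + $164.27 + $71.59 = $3,606.46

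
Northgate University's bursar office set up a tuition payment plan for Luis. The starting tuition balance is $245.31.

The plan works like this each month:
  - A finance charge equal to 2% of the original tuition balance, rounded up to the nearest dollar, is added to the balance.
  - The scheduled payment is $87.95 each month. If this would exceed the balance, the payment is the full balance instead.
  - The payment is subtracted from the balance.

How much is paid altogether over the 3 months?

Month 1: opening $245.31; interest $5.00 → $250.31; payment $87.95; balance $162.36
Month 2: opening $162.36; interest $5.00 → $167.36; payment $87.95; balance $79.41
Month 3: opening $79.41; interest $5.00 → $84.41; payment $84.41; balance $0.00
Total paid: $260.31

$260.31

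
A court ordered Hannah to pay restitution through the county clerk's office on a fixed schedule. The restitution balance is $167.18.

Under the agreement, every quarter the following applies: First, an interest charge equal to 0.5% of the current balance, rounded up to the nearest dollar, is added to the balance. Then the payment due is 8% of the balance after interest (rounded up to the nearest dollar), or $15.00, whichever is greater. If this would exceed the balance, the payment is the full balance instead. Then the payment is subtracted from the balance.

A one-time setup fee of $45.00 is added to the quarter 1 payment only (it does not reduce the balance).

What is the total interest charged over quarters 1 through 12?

$12.00

Quarter 1: $167.18 +$1.00 interest = $168.18; pay $15.00 (+ $45.00 fee) → $153.18
Quarter 2: $153.18 +$1.00 interest = $154.18; pay $15.00 → $139.18
Quarter 3: $139.18 +$1.00 interest = $140.18; pay $15.00 → $125.18
Quarter 4: $125.18 +$1.00 interest = $126.18; pay $15.00 → $111.18
Quarter 5: $111.18 +$1.00 interest = $112.18; pay $15.00 → $97.18
Quarter 6: $97.18 +$1.00 interest = $98.18; pay $15.00 → $83.18
Quarter 7: $83.18 +$1.00 interest = $84.18; pay $15.00 → $69.18
Quarter 8: $69.18 +$1.00 interest = $70.18; pay $15.00 → $55.18
Quarter 9: $55.18 +$1.00 interest = $56.18; pay $15.00 → $41.18
Quarter 10: $41.18 +$1.00 interest = $42.18; pay $15.00 → $27.18
Quarter 11: $27.18 +$1.00 interest = $28.18; pay $15.00 → $13.18
Quarter 12: $13.18 +$1.00 interest = $14.18; pay $14.18 → $0.00
Total interest: $1.00 + $1.00 + $1.00 + $1.00 + $1.00 + $1.00 + $1.00 + $1.00 + $1.00 + $1.00 + $1.00 + $1.00 = $12.00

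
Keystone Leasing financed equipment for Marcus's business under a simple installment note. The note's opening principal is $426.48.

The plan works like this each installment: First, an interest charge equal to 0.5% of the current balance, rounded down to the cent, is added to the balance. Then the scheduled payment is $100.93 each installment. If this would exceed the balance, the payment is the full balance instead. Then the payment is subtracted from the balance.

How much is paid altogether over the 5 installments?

$432.16

# | Opening | Interest | Payment | End bal
1 | $426.48 | $2.13 | $100.93 | $327.68
2 | $327.68 | $1.63 | $100.93 | $228.38
3 | $228.38 | $1.14 | $100.93 | $128.59
4 | $128.59 | $0.64 | $100.93 | $28.30
5 | $28.30 | $0.14 | $28.44 | $0.00
Total paid: $432.16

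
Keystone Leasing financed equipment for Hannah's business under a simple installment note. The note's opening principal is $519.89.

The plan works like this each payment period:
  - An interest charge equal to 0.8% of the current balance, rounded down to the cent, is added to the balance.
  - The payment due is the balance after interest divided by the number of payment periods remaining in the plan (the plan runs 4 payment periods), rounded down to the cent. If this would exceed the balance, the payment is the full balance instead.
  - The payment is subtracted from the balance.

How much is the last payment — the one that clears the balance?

Payment period 1: opening $519.89; interest $4.15 → $524.04; payment $131.01; balance $393.03
Payment period 2: opening $393.03; interest $3.14 → $396.17; payment $132.05; balance $264.12
Payment period 3: opening $264.12; interest $2.11 → $266.23; payment $133.11; balance $133.12
Payment period 4: opening $133.12; interest $1.06 → $134.18; payment $134.18; balance $0.00

$134.18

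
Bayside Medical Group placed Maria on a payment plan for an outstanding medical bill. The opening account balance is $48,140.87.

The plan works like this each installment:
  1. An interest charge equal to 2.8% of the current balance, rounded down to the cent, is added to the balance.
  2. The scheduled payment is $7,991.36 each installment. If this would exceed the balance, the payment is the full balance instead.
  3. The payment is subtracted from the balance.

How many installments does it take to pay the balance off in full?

Installment 1: opening $48,140.87; interest $1,347.94 → $49,488.81; payment $7,991.36; balance $41,497.45
Installment 2: opening $41,497.45; interest $1,161.92 → $42,659.37; payment $7,991.36; balance $34,668.01
Installment 3: opening $34,668.01; interest $970.70 → $35,638.71; payment $7,991.36; balance $27,647.35
Installment 4: opening $27,647.35; interest $774.12 → $28,421.47; payment $7,991.36; balance $20,430.11
Installment 5: opening $20,430.11; interest $572.04 → $21,002.15; payment $7,991.36; balance $13,010.79
Installment 6: opening $13,010.79; interest $364.30 → $13,375.09; payment $7,991.36; balance $5,383.73
Installment 7: opening $5,383.73; interest $150.74 → $5,534.47; payment $5,534.47; balance $0.00
Balance reaches $0.00 in installment 7.

7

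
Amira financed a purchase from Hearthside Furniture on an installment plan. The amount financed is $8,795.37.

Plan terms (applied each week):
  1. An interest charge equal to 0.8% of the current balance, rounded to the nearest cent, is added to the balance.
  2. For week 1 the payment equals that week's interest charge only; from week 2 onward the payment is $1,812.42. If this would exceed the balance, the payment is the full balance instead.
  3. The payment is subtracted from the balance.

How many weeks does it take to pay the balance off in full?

6

Week 1: $8,795.37 +$70.36 interest = $8,865.73; pay $70.36 → $8,795.37
Week 2: $8,795.37 +$70.36 interest = $8,865.73; pay $1,812.42 → $7,053.31
Week 3: $7,053.31 +$56.43 interest = $7,109.74; pay $1,812.42 → $5,297.32
Week 4: $5,297.32 +$42.38 interest = $5,339.70; pay $1,812.42 → $3,527.28
Week 5: $3,527.28 +$28.22 interest = $3,555.50; pay $1,812.42 → $1,743.08
Week 6: $1,743.08 +$13.94 interest = $1,757.02; pay $1,757.02 → $0.00
Balance reaches $0.00 in week 6.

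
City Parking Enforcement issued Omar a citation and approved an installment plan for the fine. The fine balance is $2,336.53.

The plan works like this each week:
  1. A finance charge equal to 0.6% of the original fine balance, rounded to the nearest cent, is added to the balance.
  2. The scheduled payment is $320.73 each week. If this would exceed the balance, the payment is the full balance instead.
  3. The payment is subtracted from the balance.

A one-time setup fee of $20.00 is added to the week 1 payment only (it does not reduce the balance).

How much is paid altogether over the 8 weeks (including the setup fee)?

# | Opening | Interest | Payment | Fee | End bal
1 | $2,336.53 | $14.02 | $320.73 | $20.00 | $2,029.82
2 | $2,029.82 | $14.02 | $320.73 | — | $1,723.11
3 | $1,723.11 | $14.02 | $320.73 | — | $1,416.40
4 | $1,416.40 | $14.02 | $320.73 | — | $1,109.69
5 | $1,109.69 | $14.02 | $320.73 | — | $802.98
6 | $802.98 | $14.02 | $320.73 | — | $496.27
7 | $496.27 | $14.02 | $320.73 | — | $189.56
8 | $189.56 | $14.02 | $203.58 | — | $0.00
Total paid: $2,468.69

$2,468.69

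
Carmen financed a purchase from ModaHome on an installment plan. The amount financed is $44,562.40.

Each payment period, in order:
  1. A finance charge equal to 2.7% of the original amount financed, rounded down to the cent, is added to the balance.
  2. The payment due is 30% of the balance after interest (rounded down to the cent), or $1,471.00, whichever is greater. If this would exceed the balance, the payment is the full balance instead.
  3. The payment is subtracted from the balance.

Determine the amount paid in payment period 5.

$4,210.79

# | Opening | Interest | Payment | End bal
1 | $44,562.40 | $1,203.18 | $13,729.67 | $32,035.91
2 | $32,035.91 | $1,203.18 | $9,971.72 | $23,267.37
3 | $23,267.37 | $1,203.18 | $7,341.16 | $17,129.39
4 | $17,129.39 | $1,203.18 | $5,499.77 | $12,832.80
5 | $12,832.80 | $1,203.18 | $4,210.79 | $9,825.19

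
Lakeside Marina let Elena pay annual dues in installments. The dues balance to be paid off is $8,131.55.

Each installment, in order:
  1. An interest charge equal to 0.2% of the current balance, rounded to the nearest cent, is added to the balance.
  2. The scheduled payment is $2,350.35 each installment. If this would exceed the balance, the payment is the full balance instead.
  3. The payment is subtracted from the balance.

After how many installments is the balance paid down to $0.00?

# | Opening | Interest | Payment | End bal
1 | $8,131.55 | $16.26 | $2,350.35 | $5,797.46
2 | $5,797.46 | $11.59 | $2,350.35 | $3,458.70
3 | $3,458.70 | $6.92 | $2,350.35 | $1,115.27
4 | $1,115.27 | $2.23 | $1,117.50 | $0.00
Balance reaches $0.00 in installment 4.

4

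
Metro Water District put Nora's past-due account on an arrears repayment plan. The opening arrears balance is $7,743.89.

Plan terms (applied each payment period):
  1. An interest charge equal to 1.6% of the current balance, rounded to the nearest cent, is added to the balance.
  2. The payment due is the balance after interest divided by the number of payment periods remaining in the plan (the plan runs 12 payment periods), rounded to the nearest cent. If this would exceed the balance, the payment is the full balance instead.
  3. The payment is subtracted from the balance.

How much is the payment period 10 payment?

Payment period 1: $7,743.89 +$123.90 interest = $7,867.79; pay $655.65 → $7,212.14
Payment period 2: $7,212.14 +$115.39 interest = $7,327.53; pay $666.14 → $6,661.39
Payment period 3: $6,661.39 +$106.58 interest = $6,767.97; pay $676.80 → $6,091.17
Payment period 4: $6,091.17 +$97.46 interest = $6,188.63; pay $687.63 → $5,501.00
Payment period 5: $5,501.00 +$88.02 interest = $5,589.02; pay $698.63 → $4,890.39
Payment period 6: $4,890.39 +$78.25 interest = $4,968.64; pay $709.81 → $4,258.83
Payment period 7: $4,258.83 +$68.14 interest = $4,326.97; pay $721.16 → $3,605.81
Payment period 8: $3,605.81 +$57.69 interest = $3,663.50; pay $732.70 → $2,930.80
Payment period 9: $2,930.80 +$46.89 interest = $2,977.69; pay $744.42 → $2,233.27
Payment period 10: $2,233.27 +$35.73 interest = $2,269.00; pay $756.33 → $1,512.67

$756.33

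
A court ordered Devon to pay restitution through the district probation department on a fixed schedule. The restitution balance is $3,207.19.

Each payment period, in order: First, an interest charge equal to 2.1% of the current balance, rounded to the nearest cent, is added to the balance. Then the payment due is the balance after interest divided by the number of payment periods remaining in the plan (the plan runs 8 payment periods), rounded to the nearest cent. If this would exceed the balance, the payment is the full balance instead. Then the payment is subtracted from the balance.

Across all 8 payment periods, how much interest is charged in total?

Payment period 1: $3,207.19 +$67.35 interest = $3,274.54; pay $409.32 → $2,865.22
Payment period 2: $2,865.22 +$60.17 interest = $2,925.39; pay $417.91 → $2,507.48
Payment period 3: $2,507.48 +$52.66 interest = $2,560.14; pay $426.69 → $2,133.45
Payment period 4: $2,133.45 +$44.80 interest = $2,178.25; pay $435.65 → $1,742.60
Payment period 5: $1,742.60 +$36.59 interest = $1,779.19; pay $444.80 → $1,334.39
Payment period 6: $1,334.39 +$28.02 interest = $1,362.41; pay $454.14 → $908.27
Payment period 7: $908.27 +$19.07 interest = $927.34; pay $463.67 → $463.67
Payment period 8: $463.67 +$9.74 interest = $473.41; pay $473.41 → $0.00
Total interest: $67.35 + $60.17 + $52.66 + $44.80 + $36.59 + $28.02 + $19.07 + $9.74 = $318.40

$318.40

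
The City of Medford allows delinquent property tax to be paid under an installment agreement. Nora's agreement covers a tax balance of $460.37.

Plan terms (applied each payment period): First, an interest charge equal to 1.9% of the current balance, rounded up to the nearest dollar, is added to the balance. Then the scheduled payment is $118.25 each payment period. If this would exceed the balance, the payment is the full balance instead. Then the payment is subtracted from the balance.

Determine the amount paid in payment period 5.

$12.37

Payment period 1: $460.37 +$9.00 interest = $469.37; pay $118.25 → $351.12
Payment period 2: $351.12 +$7.00 interest = $358.12; pay $118.25 → $239.87
Payment period 3: $239.87 +$5.00 interest = $244.87; pay $118.25 → $126.62
Payment period 4: $126.62 +$3.00 interest = $129.62; pay $118.25 → $11.37
Payment period 5: $11.37 +$1.00 interest = $12.37; pay $12.37 → $0.00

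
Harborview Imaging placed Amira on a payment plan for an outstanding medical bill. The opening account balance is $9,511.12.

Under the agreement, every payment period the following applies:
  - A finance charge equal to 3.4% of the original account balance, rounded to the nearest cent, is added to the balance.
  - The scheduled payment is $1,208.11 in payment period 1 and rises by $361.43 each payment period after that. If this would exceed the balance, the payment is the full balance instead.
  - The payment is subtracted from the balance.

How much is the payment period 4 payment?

Payment period 1: $9,511.12 +$323.38 interest = $9,834.50; pay $1,208.11 → $8,626.39
Payment period 2: $8,626.39 +$323.38 interest = $8,949.77; pay $1,569.54 → $7,380.23
Payment period 3: $7,380.23 +$323.38 interest = $7,703.61; pay $1,930.97 → $5,772.64
Payment period 4: $5,772.64 +$323.38 interest = $6,096.02; pay $2,292.40 → $3,803.62

$2,292.40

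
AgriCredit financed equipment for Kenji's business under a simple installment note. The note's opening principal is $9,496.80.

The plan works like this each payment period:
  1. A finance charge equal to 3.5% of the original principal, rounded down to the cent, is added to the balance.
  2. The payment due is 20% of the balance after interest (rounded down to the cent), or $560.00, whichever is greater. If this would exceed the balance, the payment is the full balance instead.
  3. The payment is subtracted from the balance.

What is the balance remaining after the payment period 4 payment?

Payment period 1: $9,496.80 +$332.38 interest = $9,829.18; pay $1,965.83 → $7,863.35
Payment period 2: $7,863.35 +$332.38 interest = $8,195.73; pay $1,639.14 → $6,556.59
Payment period 3: $6,556.59 +$332.38 interest = $6,888.97; pay $1,377.79 → $5,511.18
Payment period 4: $5,511.18 +$332.38 interest = $5,843.56; pay $1,168.71 → $4,674.85

$4,674.85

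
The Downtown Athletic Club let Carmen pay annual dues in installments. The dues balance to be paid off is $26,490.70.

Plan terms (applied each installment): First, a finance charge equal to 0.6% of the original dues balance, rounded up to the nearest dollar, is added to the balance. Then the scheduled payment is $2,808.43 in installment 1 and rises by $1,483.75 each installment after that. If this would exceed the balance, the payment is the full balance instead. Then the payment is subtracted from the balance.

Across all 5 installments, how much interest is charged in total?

$795.00

Installment 1: $26,490.70 +$159.00 interest = $26,649.70; pay $2,808.43 → $23,841.27
Installment 2: $23,841.27 +$159.00 interest = $24,000.27; pay $4,292.18 → $19,708.09
Installment 3: $19,708.09 +$159.00 interest = $19,867.09; pay $5,775.93 → $14,091.16
Installment 4: $14,091.16 +$159.00 interest = $14,250.16; pay $7,259.68 → $6,990.48
Installment 5: $6,990.48 +$159.00 interest = $7,149.48; pay $7,149.48 → $0.00
Total interest: $159.00 + $159.00 + $159.00 + $159.00 + $159.00 = $795.00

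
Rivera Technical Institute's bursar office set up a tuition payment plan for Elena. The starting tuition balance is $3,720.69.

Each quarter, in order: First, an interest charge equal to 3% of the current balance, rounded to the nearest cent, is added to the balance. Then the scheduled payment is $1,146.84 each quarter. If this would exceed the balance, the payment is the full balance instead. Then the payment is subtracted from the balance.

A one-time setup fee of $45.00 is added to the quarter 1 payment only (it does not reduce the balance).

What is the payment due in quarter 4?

$536.56

# | Opening | Interest | Payment | Fee | End bal
1 | $3,720.69 | $111.62 | $1,146.84 | $45.00 | $2,685.47
2 | $2,685.47 | $80.56 | $1,146.84 | — | $1,619.19
3 | $1,619.19 | $48.58 | $1,146.84 | — | $520.93
4 | $520.93 | $15.63 | $536.56 | — | $0.00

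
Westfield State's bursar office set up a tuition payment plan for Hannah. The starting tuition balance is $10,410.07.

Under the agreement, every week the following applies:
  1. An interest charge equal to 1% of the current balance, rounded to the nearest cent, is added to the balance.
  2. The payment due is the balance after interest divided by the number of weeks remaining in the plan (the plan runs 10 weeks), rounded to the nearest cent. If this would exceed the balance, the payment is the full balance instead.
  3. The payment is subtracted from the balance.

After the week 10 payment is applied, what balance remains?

$0.00

Week 1: opening $10,410.07; interest $104.10 → $10,514.17; payment $1,051.42; balance $9,462.75
Week 2: opening $9,462.75; interest $94.63 → $9,557.38; payment $1,061.93; balance $8,495.45
Week 3: opening $8,495.45; interest $84.95 → $8,580.40; payment $1,072.55; balance $7,507.85
Week 4: opening $7,507.85; interest $75.08 → $7,582.93; payment $1,083.28; balance $6,499.65
Week 5: opening $6,499.65; interest $65.00 → $6,564.65; payment $1,094.11; balance $5,470.54
Week 6: opening $5,470.54; interest $54.71 → $5,525.25; payment $1,105.05; balance $4,420.20
Week 7: opening $4,420.20; interest $44.20 → $4,464.40; payment $1,116.10; balance $3,348.30
Week 8: opening $3,348.30; interest $33.48 → $3,381.78; payment $1,127.26; balance $2,254.52
Week 9: opening $2,254.52; interest $22.55 → $2,277.07; payment $1,138.54; balance $1,138.53
Week 10: opening $1,138.53; interest $11.39 → $1,149.92; payment $1,149.92; balance $0.00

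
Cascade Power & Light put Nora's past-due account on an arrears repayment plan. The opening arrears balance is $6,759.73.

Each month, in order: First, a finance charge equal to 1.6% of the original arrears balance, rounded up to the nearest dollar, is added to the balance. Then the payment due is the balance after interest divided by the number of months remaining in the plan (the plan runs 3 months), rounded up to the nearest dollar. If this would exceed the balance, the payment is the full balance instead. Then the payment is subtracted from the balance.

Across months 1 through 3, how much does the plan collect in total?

# | Opening | Interest | Payment | End bal
1 | $6,759.73 | $109.00 | $2,290.00 | $4,578.73
2 | $4,578.73 | $109.00 | $2,344.00 | $2,343.73
3 | $2,343.73 | $109.00 | $2,452.73 | $0.00
Total paid: $7,086.73

$7,086.73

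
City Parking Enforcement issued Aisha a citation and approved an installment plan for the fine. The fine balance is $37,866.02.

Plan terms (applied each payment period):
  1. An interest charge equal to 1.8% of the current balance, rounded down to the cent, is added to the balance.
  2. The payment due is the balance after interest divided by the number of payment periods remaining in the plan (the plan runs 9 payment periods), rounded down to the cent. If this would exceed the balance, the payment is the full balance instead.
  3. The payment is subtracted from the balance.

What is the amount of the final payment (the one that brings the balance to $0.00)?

$4,940.11

Payment period 1: opening $37,866.02; interest $681.58 → $38,547.60; payment $4,283.06; balance $34,264.54
Payment period 2: opening $34,264.54; interest $616.76 → $34,881.30; payment $4,360.16; balance $30,521.14
Payment period 3: opening $30,521.14; interest $549.38 → $31,070.52; payment $4,438.64; balance $26,631.88
Payment period 4: opening $26,631.88; interest $479.37 → $27,111.25; payment $4,518.54; balance $22,592.71
Payment period 5: opening $22,592.71; interest $406.66 → $22,999.37; payment $4,599.87; balance $18,399.50
Payment period 6: opening $18,399.50; interest $331.19 → $18,730.69; payment $4,682.67; balance $14,048.02
Payment period 7: opening $14,048.02; interest $252.86 → $14,300.88; payment $4,766.96; balance $9,533.92
Payment period 8: opening $9,533.92; interest $171.61 → $9,705.53; payment $4,852.76; balance $4,852.77
Payment period 9: opening $4,852.77; interest $87.34 → $4,940.11; payment $4,940.11; balance $0.00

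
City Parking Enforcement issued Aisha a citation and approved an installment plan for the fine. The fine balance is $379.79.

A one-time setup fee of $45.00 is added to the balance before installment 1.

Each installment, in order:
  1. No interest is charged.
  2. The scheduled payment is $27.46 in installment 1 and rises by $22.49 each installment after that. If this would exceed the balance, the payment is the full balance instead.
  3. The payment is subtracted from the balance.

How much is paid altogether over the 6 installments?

$424.79

Installment 1: opening $424.79; payment $27.46; balance $397.33
Installment 2: opening $397.33; payment $49.95; balance $347.38
Installment 3: opening $347.38; payment $72.44; balance $274.94
Installment 4: opening $274.94; payment $94.93; balance $180.01
Installment 5: opening $180.01; payment $117.42; balance $62.59
Installment 6: opening $62.59; payment $62.59; balance $0.00
Total paid: $424.79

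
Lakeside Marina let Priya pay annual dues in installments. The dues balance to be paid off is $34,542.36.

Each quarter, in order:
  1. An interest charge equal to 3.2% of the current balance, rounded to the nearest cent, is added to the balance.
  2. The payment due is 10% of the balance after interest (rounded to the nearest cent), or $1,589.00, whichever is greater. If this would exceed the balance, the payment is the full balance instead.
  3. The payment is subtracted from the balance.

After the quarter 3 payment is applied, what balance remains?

Quarter 1: opening $34,542.36; interest $1,105.36 → $35,647.72; payment $3,564.77; balance $32,082.95
Quarter 2: opening $32,082.95; interest $1,026.65 → $33,109.60; payment $3,310.96; balance $29,798.64
Quarter 3: opening $29,798.64; interest $953.56 → $30,752.20; payment $3,075.22; balance $27,676.98

$27,676.98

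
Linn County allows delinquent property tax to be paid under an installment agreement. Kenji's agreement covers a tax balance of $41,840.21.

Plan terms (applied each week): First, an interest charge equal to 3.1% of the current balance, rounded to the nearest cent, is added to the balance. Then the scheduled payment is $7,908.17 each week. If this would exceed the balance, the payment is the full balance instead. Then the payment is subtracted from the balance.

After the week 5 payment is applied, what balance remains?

$6,670.62

Week 1: $41,840.21 +$1,297.05 interest = $43,137.26; pay $7,908.17 → $35,229.09
Week 2: $35,229.09 +$1,092.10 interest = $36,321.19; pay $7,908.17 → $28,413.02
Week 3: $28,413.02 +$880.80 interest = $29,293.82; pay $7,908.17 → $21,385.65
Week 4: $21,385.65 +$662.96 interest = $22,048.61; pay $7,908.17 → $14,140.44
Week 5: $14,140.44 +$438.35 interest = $14,578.79; pay $7,908.17 → $6,670.62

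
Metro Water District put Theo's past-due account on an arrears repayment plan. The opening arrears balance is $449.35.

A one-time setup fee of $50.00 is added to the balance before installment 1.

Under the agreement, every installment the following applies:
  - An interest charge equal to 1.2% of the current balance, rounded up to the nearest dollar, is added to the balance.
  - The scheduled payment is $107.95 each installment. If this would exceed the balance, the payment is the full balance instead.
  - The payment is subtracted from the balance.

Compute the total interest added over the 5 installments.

$20.00

# | Opening | Interest | Payment | End bal
1 | $499.35 | $6.00 | $107.95 | $397.40
2 | $397.40 | $5.00 | $107.95 | $294.45
3 | $294.45 | $4.00 | $107.95 | $190.50
4 | $190.50 | $3.00 | $107.95 | $85.55
5 | $85.55 | $2.00 | $87.55 | $0.00
Total interest: $6.00 + $5.00 + $4.00 + $3.00 + $2.00 = $20.00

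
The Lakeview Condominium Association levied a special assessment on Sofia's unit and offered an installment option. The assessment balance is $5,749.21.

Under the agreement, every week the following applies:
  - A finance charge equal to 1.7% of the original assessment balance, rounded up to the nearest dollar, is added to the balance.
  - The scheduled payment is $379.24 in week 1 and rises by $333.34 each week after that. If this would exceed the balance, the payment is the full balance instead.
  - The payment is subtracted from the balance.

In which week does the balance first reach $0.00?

6

Week 1: opening $5,749.21; interest $98.00 → $5,847.21; payment $379.24; balance $5,467.97
Week 2: opening $5,467.97; interest $98.00 → $5,565.97; payment $712.58; balance $4,853.39
Week 3: opening $4,853.39; interest $98.00 → $4,951.39; payment $1,045.92; balance $3,905.47
Week 4: opening $3,905.47; interest $98.00 → $4,003.47; payment $1,379.26; balance $2,624.21
Week 5: opening $2,624.21; interest $98.00 → $2,722.21; payment $1,712.60; balance $1,009.61
Week 6: opening $1,009.61; interest $98.00 → $1,107.61; payment $1,107.61; balance $0.00
Balance reaches $0.00 in week 6.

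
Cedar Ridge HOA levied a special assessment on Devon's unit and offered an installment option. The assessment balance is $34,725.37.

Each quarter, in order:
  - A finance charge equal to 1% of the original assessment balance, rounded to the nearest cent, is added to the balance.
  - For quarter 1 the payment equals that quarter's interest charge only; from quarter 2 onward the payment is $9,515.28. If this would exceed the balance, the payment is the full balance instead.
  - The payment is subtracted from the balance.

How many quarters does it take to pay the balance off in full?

5

Quarter 1: opening $34,725.37; interest $347.25 → $35,072.62; payment $347.25; balance $34,725.37
Quarter 2: opening $34,725.37; interest $347.25 → $35,072.62; payment $9,515.28; balance $25,557.34
Quarter 3: opening $25,557.34; interest $347.25 → $25,904.59; payment $9,515.28; balance $16,389.31
Quarter 4: opening $16,389.31; interest $347.25 → $16,736.56; payment $9,515.28; balance $7,221.28
Quarter 5: opening $7,221.28; interest $347.25 → $7,568.53; payment $7,568.53; balance $0.00
Balance reaches $0.00 in quarter 5.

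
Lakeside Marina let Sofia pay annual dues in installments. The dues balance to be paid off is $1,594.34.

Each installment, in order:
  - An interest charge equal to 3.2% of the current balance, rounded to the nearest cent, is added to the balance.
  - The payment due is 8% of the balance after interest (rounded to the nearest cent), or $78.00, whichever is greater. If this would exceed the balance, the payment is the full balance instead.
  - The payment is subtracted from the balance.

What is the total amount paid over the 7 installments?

Installment 1: opening $1,594.34; interest $51.02 → $1,645.36; payment $131.63; balance $1,513.73
Installment 2: opening $1,513.73; interest $48.44 → $1,562.17; payment $124.97; balance $1,437.20
Installment 3: opening $1,437.20; interest $45.99 → $1,483.19; payment $118.66; balance $1,364.53
Installment 4: opening $1,364.53; interest $43.66 → $1,408.19; payment $112.66; balance $1,295.53
Installment 5: opening $1,295.53; interest $41.46 → $1,336.99; payment $106.96; balance $1,230.03
Installment 6: opening $1,230.03; interest $39.36 → $1,269.39; payment $101.55; balance $1,167.84
Installment 7: opening $1,167.84; interest $37.37 → $1,205.21; payment $96.42; balance $1,108.79
Total paid: $792.85

$792.85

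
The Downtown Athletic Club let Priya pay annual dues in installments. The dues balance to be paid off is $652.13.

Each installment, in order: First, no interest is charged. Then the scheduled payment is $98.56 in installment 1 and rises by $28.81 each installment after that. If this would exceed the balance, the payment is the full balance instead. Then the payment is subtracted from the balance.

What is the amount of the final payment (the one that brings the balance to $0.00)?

$85.03

Installment 1: opening $652.13; payment $98.56; balance $553.57
Installment 2: opening $553.57; payment $127.37; balance $426.20
Installment 3: opening $426.20; payment $156.18; balance $270.02
Installment 4: opening $270.02; payment $184.99; balance $85.03
Installment 5: opening $85.03; payment $85.03; balance $0.00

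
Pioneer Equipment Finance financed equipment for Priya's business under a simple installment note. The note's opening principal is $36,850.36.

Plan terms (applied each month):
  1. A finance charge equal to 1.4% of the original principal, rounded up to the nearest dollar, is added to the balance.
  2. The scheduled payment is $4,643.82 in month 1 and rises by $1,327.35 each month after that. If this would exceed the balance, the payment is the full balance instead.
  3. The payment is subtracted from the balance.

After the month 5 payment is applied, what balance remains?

Month 1: $36,850.36 +$516.00 interest = $37,366.36; pay $4,643.82 → $32,722.54
Month 2: $32,722.54 +$516.00 interest = $33,238.54; pay $5,971.17 → $27,267.37
Month 3: $27,267.37 +$516.00 interest = $27,783.37; pay $7,298.52 → $20,484.85
Month 4: $20,484.85 +$516.00 interest = $21,000.85; pay $8,625.87 → $12,374.98
Month 5: $12,374.98 +$516.00 interest = $12,890.98; pay $9,953.22 → $2,937.76

$2,937.76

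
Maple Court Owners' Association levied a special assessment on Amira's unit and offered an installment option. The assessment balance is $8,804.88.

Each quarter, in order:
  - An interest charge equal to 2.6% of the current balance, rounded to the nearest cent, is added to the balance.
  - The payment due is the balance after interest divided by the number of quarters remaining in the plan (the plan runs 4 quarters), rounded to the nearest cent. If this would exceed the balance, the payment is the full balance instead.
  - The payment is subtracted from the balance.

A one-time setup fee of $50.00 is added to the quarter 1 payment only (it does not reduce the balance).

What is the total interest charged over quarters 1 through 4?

Quarter 1: opening $8,804.88; interest $228.93 → $9,033.81; payment $2,258.45 (+ $50.00 fee); balance $6,775.36
Quarter 2: opening $6,775.36; interest $176.16 → $6,951.52; payment $2,317.17; balance $4,634.35
Quarter 3: opening $4,634.35; interest $120.49 → $4,754.84; payment $2,377.42; balance $2,377.42
Quarter 4: opening $2,377.42; interest $61.81 → $2,439.23; payment $2,439.23; balance $0.00
Total interest: $228.93 + $176.16 + $120.49 + $61.81 = $587.39

$587.39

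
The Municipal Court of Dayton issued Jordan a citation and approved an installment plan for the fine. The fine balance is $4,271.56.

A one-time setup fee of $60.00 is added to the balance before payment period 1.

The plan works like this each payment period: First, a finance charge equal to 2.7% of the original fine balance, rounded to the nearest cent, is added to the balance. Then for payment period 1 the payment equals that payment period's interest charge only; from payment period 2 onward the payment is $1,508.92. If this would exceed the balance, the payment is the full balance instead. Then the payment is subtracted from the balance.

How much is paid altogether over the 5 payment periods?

Payment period 1: $4,331.56 +$115.33 interest = $4,446.89; pay $115.33 → $4,331.56
Payment period 2: $4,331.56 +$115.33 interest = $4,446.89; pay $1,508.92 → $2,937.97
Payment period 3: $2,937.97 +$115.33 interest = $3,053.30; pay $1,508.92 → $1,544.38
Payment period 4: $1,544.38 +$115.33 interest = $1,659.71; pay $1,508.92 → $150.79
Payment period 5: $150.79 +$115.33 interest = $266.12; pay $266.12 → $0.00
Total paid: $4,908.21

$4,908.21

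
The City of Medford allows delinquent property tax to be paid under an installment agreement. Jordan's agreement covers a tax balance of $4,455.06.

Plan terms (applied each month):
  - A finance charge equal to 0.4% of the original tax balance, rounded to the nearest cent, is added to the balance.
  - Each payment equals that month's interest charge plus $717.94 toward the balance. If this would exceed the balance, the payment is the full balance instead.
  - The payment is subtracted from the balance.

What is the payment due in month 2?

$735.76

Month 1: opening $4,455.06; interest $17.82 → $4,472.88; payment $735.76; balance $3,737.12
Month 2: opening $3,737.12; interest $17.82 → $3,754.94; payment $735.76; balance $3,019.18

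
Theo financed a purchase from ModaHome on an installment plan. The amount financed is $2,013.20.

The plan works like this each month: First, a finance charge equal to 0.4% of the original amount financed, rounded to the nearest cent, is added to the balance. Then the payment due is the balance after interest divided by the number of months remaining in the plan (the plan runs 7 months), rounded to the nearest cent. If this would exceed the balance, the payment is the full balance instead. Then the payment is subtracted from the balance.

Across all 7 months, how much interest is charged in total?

Month 1: $2,013.20 +$8.05 interest = $2,021.25; pay $288.75 → $1,732.50
Month 2: $1,732.50 +$8.05 interest = $1,740.55; pay $290.09 → $1,450.46
Month 3: $1,450.46 +$8.05 interest = $1,458.51; pay $291.70 → $1,166.81
Month 4: $1,166.81 +$8.05 interest = $1,174.86; pay $293.72 → $881.14
Month 5: $881.14 +$8.05 interest = $889.19; pay $296.40 → $592.79
Month 6: $592.79 +$8.05 interest = $600.84; pay $300.42 → $300.42
Month 7: $300.42 +$8.05 interest = $308.47; pay $308.47 → $0.00
Total interest: $8.05 + $8.05 + $8.05 + $8.05 + $8.05 + $8.05 + $8.05 = $56.35

$56.35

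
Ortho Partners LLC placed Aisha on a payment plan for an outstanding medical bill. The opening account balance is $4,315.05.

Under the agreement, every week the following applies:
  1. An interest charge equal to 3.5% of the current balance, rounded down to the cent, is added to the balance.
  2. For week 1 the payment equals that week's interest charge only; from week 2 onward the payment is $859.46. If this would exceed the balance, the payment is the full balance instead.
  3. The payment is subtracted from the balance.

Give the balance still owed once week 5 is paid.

Week 1: $4,315.05 +$151.02 interest = $4,466.07; pay $151.02 → $4,315.05
Week 2: $4,315.05 +$151.02 interest = $4,466.07; pay $859.46 → $3,606.61
Week 3: $3,606.61 +$126.23 interest = $3,732.84; pay $859.46 → $2,873.38
Week 4: $2,873.38 +$100.56 interest = $2,973.94; pay $859.46 → $2,114.48
Week 5: $2,114.48 +$74.00 interest = $2,188.48; pay $859.46 → $1,329.02

$1,329.02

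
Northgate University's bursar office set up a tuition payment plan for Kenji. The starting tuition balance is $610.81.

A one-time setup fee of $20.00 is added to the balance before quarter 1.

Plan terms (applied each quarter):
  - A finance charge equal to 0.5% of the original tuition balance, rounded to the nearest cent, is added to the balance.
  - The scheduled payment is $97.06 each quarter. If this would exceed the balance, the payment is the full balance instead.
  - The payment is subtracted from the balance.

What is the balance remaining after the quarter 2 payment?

$442.79

Quarter 1: opening $630.81; interest $3.05 → $633.86; payment $97.06; balance $536.80
Quarter 2: opening $536.80; interest $3.05 → $539.85; payment $97.06; balance $442.79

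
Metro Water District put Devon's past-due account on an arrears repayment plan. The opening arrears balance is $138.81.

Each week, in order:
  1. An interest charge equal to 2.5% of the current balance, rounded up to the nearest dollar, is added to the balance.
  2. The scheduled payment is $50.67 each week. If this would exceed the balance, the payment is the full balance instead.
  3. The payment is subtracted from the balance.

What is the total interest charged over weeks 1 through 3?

$9.00

# | Opening | Interest | Payment | End bal
1 | $138.81 | $4.00 | $50.67 | $92.14
2 | $92.14 | $3.00 | $50.67 | $44.47
3 | $44.47 | $2.00 | $46.47 | $0.00
Total interest: $4.00 + $3.00 + $2.00 = $9.00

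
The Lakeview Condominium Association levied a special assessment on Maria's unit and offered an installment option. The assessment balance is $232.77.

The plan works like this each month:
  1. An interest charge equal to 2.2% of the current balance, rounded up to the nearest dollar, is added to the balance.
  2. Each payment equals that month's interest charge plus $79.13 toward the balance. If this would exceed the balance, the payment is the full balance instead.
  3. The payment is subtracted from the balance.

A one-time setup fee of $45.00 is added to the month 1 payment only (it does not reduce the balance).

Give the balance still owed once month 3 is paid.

Month 1: $232.77 +$6.00 interest = $238.77; pay $85.13 (+ $45.00 fee) → $153.64
Month 2: $153.64 +$4.00 interest = $157.64; pay $83.13 → $74.51
Month 3: $74.51 +$2.00 interest = $76.51; pay $76.51 → $0.00

$0.00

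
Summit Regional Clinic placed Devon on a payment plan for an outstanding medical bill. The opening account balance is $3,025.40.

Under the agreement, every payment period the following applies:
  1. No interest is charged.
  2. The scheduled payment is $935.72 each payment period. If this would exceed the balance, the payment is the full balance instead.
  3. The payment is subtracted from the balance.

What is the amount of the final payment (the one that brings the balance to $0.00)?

# | Opening | Payment | End bal
1 | $3,025.40 | $935.72 | $2,089.68
2 | $2,089.68 | $935.72 | $1,153.96
3 | $1,153.96 | $935.72 | $218.24
4 | $218.24 | $218.24 | $0.00

$218.24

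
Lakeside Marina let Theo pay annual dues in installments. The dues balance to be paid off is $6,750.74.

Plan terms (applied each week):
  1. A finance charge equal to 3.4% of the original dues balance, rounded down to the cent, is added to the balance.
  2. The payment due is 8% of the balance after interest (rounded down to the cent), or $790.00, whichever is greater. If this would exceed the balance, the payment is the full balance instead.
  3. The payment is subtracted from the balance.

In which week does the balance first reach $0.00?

13

# | Opening | Interest | Payment | End bal
1 | $6,750.74 | $229.52 | $790.00 | $6,190.26
2 | $6,190.26 | $229.52 | $790.00 | $5,629.78
3 | $5,629.78 | $229.52 | $790.00 | $5,069.30
4 | $5,069.30 | $229.52 | $790.00 | $4,508.82
5 | $4,508.82 | $229.52 | $790.00 | $3,948.34
6 | $3,948.34 | $229.52 | $790.00 | $3,387.86
7 | $3,387.86 | $229.52 | $790.00 | $2,827.38
8 | $2,827.38 | $229.52 | $790.00 | $2,266.90
9 | $2,266.90 | $229.52 | $790.00 | $1,706.42
10 | $1,706.42 | $229.52 | $790.00 | $1,145.94
11 | $1,145.94 | $229.52 | $790.00 | $585.46
12 | $585.46 | $229.52 | $790.00 | $24.98
13 | $24.98 | $229.52 | $254.50 | $0.00
Balance reaches $0.00 in week 13.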